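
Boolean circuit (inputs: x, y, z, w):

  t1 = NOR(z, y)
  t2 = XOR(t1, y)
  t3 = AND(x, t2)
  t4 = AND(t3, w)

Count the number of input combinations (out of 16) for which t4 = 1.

3

t4 = AND(t3, w) must be 1, so both t3 = 1 and w = 1.
t3 = AND(x, t2) must be 1, so both x = 1 and t2 = 1.
Enumerating the 16 input combinations, 3 give t4 = 1 and 13 give t4 = 0.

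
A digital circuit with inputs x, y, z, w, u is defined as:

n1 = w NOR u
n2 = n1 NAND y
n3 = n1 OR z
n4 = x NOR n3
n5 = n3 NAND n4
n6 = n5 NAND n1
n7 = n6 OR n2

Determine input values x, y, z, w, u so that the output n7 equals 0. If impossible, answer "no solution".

n7 = n6 OR n2 must be 0, so both n6 = 0 and n2 = 0.
Check with x=1, y=1, z=0, w=0, u=0:
n1 = w NOR u = 0 NOR 0 = 1
n2 = n1 NAND y = 1 NAND 1 = 0
n3 = n1 OR z = 1 OR 0 = 1
n4 = x NOR n3 = 1 NOR 1 = 0
n5 = n3 NAND n4 = 1 NAND 0 = 1
n6 = n5 NAND n1 = 1 NAND 1 = 0
n7 = n6 OR n2 = 0 OR 0 = 0
So n7 = 0 as required.

x=1, y=1, z=0, w=0, u=0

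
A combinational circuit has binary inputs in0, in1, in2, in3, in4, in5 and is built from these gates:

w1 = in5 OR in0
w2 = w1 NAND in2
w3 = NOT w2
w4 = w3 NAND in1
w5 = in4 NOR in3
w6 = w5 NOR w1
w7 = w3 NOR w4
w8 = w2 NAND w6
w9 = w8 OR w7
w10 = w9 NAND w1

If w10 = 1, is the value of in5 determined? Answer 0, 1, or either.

0

w10 = w9 NAND w1 must be 1, so at least one of w9, w1 is 0.
Every assignment with w10 = 1 has in5 = 0; there are 16 such assignment(s).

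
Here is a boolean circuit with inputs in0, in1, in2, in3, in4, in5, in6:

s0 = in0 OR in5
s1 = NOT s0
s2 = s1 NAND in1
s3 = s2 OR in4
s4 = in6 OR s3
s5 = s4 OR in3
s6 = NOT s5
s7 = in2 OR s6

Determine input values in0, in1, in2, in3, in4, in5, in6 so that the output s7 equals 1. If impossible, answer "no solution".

in0=0, in1=0, in2=1, in3=1, in4=1, in5=0, in6=0

Check with in0=0, in1=0, in2=1, in3=1, in4=1, in5=0, in6=0:
s0 = in0 OR in5 = 0 OR 0 = 0
s1 = NOT s0 = NOT 0 = 1
s2 = s1 NAND in1 = 1 NAND 0 = 1
s3 = s2 OR in4 = 1 OR 1 = 1
s4 = in6 OR s3 = 0 OR 1 = 1
s5 = s4 OR in3 = 1 OR 1 = 1
s6 = NOT s5 = NOT 1 = 0
s7 = in2 OR s6 = 1 OR 0 = 1
So s7 = 1 as required.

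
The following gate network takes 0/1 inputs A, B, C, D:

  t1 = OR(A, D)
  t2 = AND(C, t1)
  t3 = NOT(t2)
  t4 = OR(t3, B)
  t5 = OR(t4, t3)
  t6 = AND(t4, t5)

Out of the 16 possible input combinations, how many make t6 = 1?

t6 = AND(t4, t5) must be 1, so both t4 = 1 and t5 = 1.
Enumerating the 16 input combinations, 13 give t6 = 1 and 3 give t6 = 0.

13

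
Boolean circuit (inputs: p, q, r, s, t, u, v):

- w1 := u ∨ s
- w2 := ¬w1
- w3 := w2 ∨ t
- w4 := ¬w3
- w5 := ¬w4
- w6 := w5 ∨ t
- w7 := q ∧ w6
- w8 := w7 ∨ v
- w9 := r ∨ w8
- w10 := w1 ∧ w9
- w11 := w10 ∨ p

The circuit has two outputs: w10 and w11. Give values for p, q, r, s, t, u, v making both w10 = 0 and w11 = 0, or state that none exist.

p=0, q=0, r=1, s=0, t=1, u=0, v=1

Check with p=0, q=0, r=1, s=0, t=1, u=0, v=1:
w1 = u ∨ s = 0 ∨ 0 = 0
w2 = ¬w1 = ¬0 = 1
w3 = w2 ∨ t = 1 ∨ 1 = 1
w4 = ¬w3 = ¬1 = 0
w5 = ¬w4 = ¬0 = 1
w6 = w5 ∨ t = 1 ∨ 1 = 1
w7 = q ∧ w6 = 0 ∧ 1 = 0
w8 = w7 ∨ v = 0 ∨ 1 = 1
w9 = r ∨ w8 = 1 ∨ 1 = 1
w10 = w1 ∧ w9 = 0 ∧ 1 = 0
w11 = w10 ∨ p = 0 ∨ 0 = 0
So w10 = 0 and w11 = 0.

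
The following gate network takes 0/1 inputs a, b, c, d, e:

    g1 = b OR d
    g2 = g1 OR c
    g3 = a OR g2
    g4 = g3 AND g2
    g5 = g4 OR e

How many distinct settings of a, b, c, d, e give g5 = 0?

2

g5 = g4 OR e must be 0, so both g4 = 0 and e = 0.
g4 = g3 AND g2 must be 0, so at least one of g3, g2 is 0.
Satisfying assignments:
  a=0, b=0, c=0, d=0, e=0
  a=1, b=0, c=0, d=0, e=0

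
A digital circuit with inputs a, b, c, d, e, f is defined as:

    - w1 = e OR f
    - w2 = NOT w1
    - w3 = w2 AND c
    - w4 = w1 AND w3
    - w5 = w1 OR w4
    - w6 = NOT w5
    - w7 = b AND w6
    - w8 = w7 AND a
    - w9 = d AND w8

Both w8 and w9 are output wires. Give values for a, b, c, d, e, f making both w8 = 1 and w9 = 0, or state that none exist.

a=1 b=1 c=0 d=0 e=0 f=0

Check with a=1 b=1 c=0 d=0 e=0 f=0:
w1 = e OR f = 0 OR 0 = 0
w2 = NOT w1 = NOT 0 = 1
w3 = w2 AND c = 1 AND 0 = 0
w4 = w1 AND w3 = 0 AND 0 = 0
w5 = w1 OR w4 = 0 OR 0 = 0
w6 = NOT w5 = NOT 0 = 1
w7 = b AND w6 = 1 AND 1 = 1
w8 = w7 AND a = 1 AND 1 = 1
w9 = d AND w8 = 0 AND 1 = 0
So w8 = 1 and w9 = 0.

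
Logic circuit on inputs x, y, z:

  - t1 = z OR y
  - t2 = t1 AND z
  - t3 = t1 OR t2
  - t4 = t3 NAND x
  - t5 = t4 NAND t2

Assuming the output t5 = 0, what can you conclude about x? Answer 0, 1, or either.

0

t5 = t4 NAND t2 must be 0, so both t4 = 1 and t2 = 1.
t4 = t3 NAND x must be 1, so at least one of t3, x is 0.
t2 = t1 AND z must be 1, so both t1 = 1 and z = 1.
Every assignment with t5 = 0 has x = 0; there are 2 such assignment(s).
  x=0, y=0, z=1
  x=0, y=1, z=1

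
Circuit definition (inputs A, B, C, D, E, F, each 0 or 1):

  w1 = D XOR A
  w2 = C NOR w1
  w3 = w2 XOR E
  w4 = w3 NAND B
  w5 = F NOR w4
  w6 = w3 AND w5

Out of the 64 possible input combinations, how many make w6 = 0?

w6 = w3 AND w5 must be 0, so at least one of w3, w5 is 0.
Enumerating the 64 input combinations, 56 give w6 = 0 and 8 give w6 = 1.

56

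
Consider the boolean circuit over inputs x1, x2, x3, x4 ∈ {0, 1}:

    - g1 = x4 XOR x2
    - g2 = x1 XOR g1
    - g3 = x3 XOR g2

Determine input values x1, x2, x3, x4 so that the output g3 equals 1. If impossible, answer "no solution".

x1=0 x2=1 x3=1 x4=1

Check with x1=0 x2=1 x3=1 x4=1:
g1 = x4 XOR x2 = 1 XOR 1 = 0
g2 = x1 XOR g1 = 0 XOR 0 = 0
g3 = x3 XOR g2 = 1 XOR 0 = 1
So g3 = 1 as required.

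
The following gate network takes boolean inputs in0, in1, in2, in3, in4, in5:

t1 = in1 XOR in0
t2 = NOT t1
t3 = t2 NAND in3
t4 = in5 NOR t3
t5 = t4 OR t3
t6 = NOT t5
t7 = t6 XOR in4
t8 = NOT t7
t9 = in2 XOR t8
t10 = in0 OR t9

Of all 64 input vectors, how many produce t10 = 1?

t10 = in0 OR t9 must be 1, so at least one of in0, t9 is 1.
Enumerating the 64 input combinations, 48 give t10 = 1 and 16 give t10 = 0.

48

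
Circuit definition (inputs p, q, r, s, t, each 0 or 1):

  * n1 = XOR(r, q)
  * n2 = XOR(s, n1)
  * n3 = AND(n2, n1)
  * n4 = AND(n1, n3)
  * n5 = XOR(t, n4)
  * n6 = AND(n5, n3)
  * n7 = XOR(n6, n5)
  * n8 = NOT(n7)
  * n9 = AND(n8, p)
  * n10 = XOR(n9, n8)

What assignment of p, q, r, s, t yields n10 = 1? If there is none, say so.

p=0 q=1 r=0 s=0 t=1

n10 = XOR(n9, n8) must be 1, so n9 and n8 differ.
Check with p=0 q=1 r=0 s=0 t=1:
n1 = XOR(r, q) = XOR(0, 1) = 1
n2 = XOR(s, n1) = XOR(0, 1) = 1
n3 = AND(n2, n1) = AND(1, 1) = 1
n4 = AND(n1, n3) = AND(1, 1) = 1
n5 = XOR(t, n4) = XOR(1, 1) = 0
n6 = AND(n5, n3) = AND(0, 1) = 0
n7 = XOR(n6, n5) = XOR(0, 0) = 0
n8 = NOT(n7) = NOT 0 = 1
n9 = AND(n8, p) = AND(1, 0) = 0
n10 = XOR(n9, n8) = XOR(0, 1) = 1
So n10 = 1 as required.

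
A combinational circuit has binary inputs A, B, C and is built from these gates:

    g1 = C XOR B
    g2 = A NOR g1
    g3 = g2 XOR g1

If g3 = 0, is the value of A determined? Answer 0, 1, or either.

g3 = g2 XOR g1 must be 0, so g2 and g1 are equal.
Every assignment with g3 = 0 has A = 1; there are 2 such assignment(s).
  A=1, B=0, C=0
  A=1, B=1, C=1

1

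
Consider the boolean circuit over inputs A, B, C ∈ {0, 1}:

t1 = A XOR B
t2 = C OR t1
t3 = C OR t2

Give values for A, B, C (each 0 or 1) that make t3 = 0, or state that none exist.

A=1 B=1 C=0

Check with A=1 B=1 C=0:
t1 = A XOR B = 1 XOR 1 = 0
t2 = C OR t1 = 0 OR 0 = 0
t3 = C OR t2 = 0 OR 0 = 0
So t3 = 0 as required.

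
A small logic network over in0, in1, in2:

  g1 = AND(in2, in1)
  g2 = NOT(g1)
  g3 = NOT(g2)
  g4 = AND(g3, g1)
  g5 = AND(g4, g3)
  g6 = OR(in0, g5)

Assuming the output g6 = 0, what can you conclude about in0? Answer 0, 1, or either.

g6 = OR(in0, g5) must be 0, so both in0 = 0 and g5 = 0.
g5 = AND(g4, g3) must be 0, so at least one of g4, g3 is 0.
Every assignment with g6 = 0 has in0 = 0; there are 3 such assignment(s).
  in0=0, in1=0, in2=0
  in0=0, in1=0, in2=1
  in0=0, in1=1, in2=0

0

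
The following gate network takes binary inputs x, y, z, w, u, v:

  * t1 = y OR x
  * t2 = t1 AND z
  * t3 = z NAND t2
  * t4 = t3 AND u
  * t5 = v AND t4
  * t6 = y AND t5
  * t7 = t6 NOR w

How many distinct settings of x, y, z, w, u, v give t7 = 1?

t7 = t6 NOR w must be 1, so both t6 = 0 and w = 0.
t6 = y AND t5 must be 0, so at least one of y, t5 is 0.
Enumerating the 64 input combinations, 30 give t7 = 1 and 34 give t7 = 0.

30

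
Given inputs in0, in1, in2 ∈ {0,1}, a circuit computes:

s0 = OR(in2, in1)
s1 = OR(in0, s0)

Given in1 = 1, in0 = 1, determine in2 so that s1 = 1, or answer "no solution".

in2=1

s1 = OR(in0, s0) must be 1, so at least one of in0, s0 is 1.
Check with in1 = 1, in0 = 1 and in2=1:
s0 = OR(in2, in1) = OR(1, 1) = 1
s1 = OR(in0, s0) = OR(1, 1) = 1
So s1 = 1.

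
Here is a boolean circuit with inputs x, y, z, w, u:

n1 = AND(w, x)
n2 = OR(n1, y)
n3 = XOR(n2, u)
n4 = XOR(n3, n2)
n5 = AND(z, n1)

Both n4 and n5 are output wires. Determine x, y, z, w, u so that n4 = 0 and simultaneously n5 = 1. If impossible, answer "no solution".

x=1 y=0 z=1 w=1 u=0

Check with x=1 y=0 z=1 w=1 u=0:
n1 = AND(w, x) = AND(1, 1) = 1
n2 = OR(n1, y) = OR(1, 0) = 1
n3 = XOR(n2, u) = XOR(1, 0) = 1
n4 = XOR(n3, n2) = XOR(1, 1) = 0
n5 = AND(z, n1) = AND(1, 1) = 1
So n4 = 0 and n5 = 1.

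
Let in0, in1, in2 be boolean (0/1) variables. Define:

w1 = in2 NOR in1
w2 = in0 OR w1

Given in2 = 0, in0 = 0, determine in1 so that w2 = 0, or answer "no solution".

in1=1

Check with in2 = 0, in0 = 0 and in1=1:
w1 = in2 NOR in1 = 0 NOR 1 = 0
w2 = in0 OR w1 = 0 OR 0 = 0
So w2 = 0.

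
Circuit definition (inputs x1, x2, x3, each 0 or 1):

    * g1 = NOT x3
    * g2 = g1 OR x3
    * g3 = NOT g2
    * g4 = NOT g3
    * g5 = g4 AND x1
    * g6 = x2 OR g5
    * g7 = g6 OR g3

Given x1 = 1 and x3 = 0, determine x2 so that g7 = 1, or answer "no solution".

Check with x1 = 1 and x3 = 0 and x2=1:
g1 = NOT x3 = NOT 0 = 1
g2 = g1 OR x3 = 1 OR 0 = 1
g3 = NOT g2 = NOT 1 = 0
g4 = NOT g3 = NOT 0 = 1
g5 = g4 AND x1 = 1 AND 1 = 1
g6 = x2 OR g5 = 1 OR 1 = 1
g7 = g6 OR g3 = 1 OR 0 = 1
So g7 = 1.

x2=1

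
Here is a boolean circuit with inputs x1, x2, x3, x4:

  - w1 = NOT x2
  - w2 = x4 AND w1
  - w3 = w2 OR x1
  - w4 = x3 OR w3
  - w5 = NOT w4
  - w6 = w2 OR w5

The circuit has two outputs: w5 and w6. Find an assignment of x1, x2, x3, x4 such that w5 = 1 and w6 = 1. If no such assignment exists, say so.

Check with x1=0, x2=1, x3=0, x4=1:
w1 = NOT x2 = NOT 1 = 0
w2 = x4 AND w1 = 1 AND 0 = 0
w3 = w2 OR x1 = 0 OR 0 = 0
w4 = x3 OR w3 = 0 OR 0 = 0
w5 = NOT w4 = NOT 0 = 1
w6 = w2 OR w5 = 0 OR 1 = 1
So w5 = 1 and w6 = 1.

x1=0, x2=1, x3=0, x4=1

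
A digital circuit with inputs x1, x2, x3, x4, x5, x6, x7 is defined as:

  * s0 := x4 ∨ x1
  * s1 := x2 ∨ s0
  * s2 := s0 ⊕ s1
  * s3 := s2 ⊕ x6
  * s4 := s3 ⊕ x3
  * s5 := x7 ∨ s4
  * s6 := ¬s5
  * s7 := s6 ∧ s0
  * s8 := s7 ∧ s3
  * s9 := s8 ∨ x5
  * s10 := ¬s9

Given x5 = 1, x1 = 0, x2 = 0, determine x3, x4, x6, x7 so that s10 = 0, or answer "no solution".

s10 = ¬s9 must be 0, so s9 = 1.
Check with x5 = 1, x1 = 0, x2 = 0 and x3=0, x4=1, x6=0, x7=0:
s0 = x4 ∨ x1 = 1 ∨ 0 = 1
s1 = x2 ∨ s0 = 0 ∨ 1 = 1
s2 = s0 ⊕ s1 = 1 ⊕ 1 = 0
s3 = s2 ⊕ x6 = 0 ⊕ 0 = 0
s4 = s3 ⊕ x3 = 0 ⊕ 0 = 0
s5 = x7 ∨ s4 = 0 ∨ 0 = 0
s6 = ¬s5 = ¬0 = 1
s7 = s6 ∧ s0 = 1 ∧ 1 = 1
s8 = s7 ∧ s3 = 1 ∧ 0 = 0
s9 = s8 ∨ x5 = 0 ∨ 1 = 1
s10 = ¬s9 = ¬1 = 0
So s10 = 0.

x3=0, x4=1, x6=0, x7=0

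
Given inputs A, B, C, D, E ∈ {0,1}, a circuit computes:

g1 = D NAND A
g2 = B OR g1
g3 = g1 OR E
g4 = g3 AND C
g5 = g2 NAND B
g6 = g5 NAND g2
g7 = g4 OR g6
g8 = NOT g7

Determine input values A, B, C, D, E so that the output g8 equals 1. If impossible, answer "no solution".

A=1, B=0, C=0, D=0, E=0

g8 = NOT g7 must be 1, so g7 = 0.
g7 = g4 OR g6 must be 0, so both g4 = 0 and g6 = 0.
Check with A=1, B=0, C=0, D=0, E=0:
g1 = D NAND A = 0 NAND 1 = 1
g2 = B OR g1 = 0 OR 1 = 1
g3 = g1 OR E = 1 OR 0 = 1
g4 = g3 AND C = 1 AND 0 = 0
g5 = g2 NAND B = 1 NAND 0 = 1
g6 = g5 NAND g2 = 1 NAND 1 = 0
g7 = g4 OR g6 = 0 OR 0 = 0
g8 = NOT g7 = NOT 0 = 1
So g8 = 1 as required.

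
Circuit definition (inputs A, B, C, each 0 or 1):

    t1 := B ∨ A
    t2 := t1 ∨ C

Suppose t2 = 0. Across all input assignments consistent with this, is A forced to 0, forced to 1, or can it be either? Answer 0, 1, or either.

t2 = t1 ∨ C must be 0, so both t1 = 0 and C = 0.
t1 = B ∨ A must be 0, so both B = 0 and A = 0.
Every assignment with t2 = 0 has A = 0; there are 1 such assignment(s).
  A=0, B=0, C=0

0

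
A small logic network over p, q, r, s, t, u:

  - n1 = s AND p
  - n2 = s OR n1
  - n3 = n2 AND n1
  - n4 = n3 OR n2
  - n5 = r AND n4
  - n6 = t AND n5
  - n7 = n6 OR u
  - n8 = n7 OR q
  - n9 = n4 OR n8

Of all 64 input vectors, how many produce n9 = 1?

n9 = n4 OR n8 must be 1, so at least one of n4, n8 is 1.
Enumerating the 64 input combinations, 56 give n9 = 1 and 8 give n9 = 0.

56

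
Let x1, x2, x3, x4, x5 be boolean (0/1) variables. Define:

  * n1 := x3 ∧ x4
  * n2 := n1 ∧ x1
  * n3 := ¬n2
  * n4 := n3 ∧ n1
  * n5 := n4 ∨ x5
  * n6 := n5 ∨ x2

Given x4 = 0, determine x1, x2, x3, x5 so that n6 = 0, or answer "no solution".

x1=0, x2=0, x3=0, x5=0

n6 = n5 ∨ x2 must be 0, so both n5 = 0 and x2 = 0.
n5 = n4 ∨ x5 must be 0, so both n4 = 0 and x5 = 0.
Check with x4 = 0 and x1=0, x2=0, x3=0, x5=0:
n1 = x3 ∧ x4 = 0 ∧ 0 = 0
n2 = n1 ∧ x1 = 0 ∧ 0 = 0
n3 = ¬n2 = ¬0 = 1
n4 = n3 ∧ n1 = 1 ∧ 0 = 0
n5 = n4 ∨ x5 = 0 ∨ 0 = 0
n6 = n5 ∨ x2 = 0 ∨ 0 = 0
So n6 = 0.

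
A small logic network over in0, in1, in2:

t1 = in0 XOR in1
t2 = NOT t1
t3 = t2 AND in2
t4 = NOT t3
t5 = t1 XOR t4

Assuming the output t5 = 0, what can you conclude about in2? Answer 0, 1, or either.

Both values of in2 occur among assignments with t5 = 0:
  in2=0: in0=0, in1=1, in2=0
  in2=1: in0=0, in1=0, in2=1

either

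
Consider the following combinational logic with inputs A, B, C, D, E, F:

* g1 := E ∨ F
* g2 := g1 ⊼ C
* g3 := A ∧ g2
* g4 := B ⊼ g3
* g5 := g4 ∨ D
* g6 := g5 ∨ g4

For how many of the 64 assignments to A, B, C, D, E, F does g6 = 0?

g6 = g5 ∨ g4 must be 0, so both g5 = 0 and g4 = 0.
Satisfying assignments:
  A=1, B=1, C=0, D=0, E=0, F=0
  A=1, B=1, C=0, D=0, E=0, F=1
  A=1, B=1, C=0, D=0, E=1, F=0
  A=1, B=1, C=0, D=0, E=1, F=1
  A=1, B=1, C=1, D=0, E=0, F=0

5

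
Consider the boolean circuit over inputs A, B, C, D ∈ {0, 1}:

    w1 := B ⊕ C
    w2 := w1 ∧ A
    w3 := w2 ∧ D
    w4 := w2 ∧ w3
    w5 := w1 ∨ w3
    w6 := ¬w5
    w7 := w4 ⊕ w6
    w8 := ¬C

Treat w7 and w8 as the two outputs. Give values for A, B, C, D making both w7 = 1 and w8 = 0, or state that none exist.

A=1 B=1 C=1 D=1

Check with A=1 B=1 C=1 D=1:
w1 = B ⊕ C = 1 ⊕ 1 = 0
w2 = w1 ∧ A = 0 ∧ 1 = 0
w3 = w2 ∧ D = 0 ∧ 1 = 0
w4 = w2 ∧ w3 = 0 ∧ 0 = 0
w5 = w1 ∨ w3 = 0 ∨ 0 = 0
w6 = ¬w5 = ¬0 = 1
w7 = w4 ⊕ w6 = 0 ⊕ 1 = 1
w8 = ¬C = ¬1 = 0
So w7 = 1 and w8 = 0.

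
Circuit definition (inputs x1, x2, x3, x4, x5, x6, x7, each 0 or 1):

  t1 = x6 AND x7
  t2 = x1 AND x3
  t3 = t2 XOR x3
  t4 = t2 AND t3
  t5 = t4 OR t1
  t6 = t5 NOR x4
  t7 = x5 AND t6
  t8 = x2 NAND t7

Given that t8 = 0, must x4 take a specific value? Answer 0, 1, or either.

t8 = x2 NAND t7 must be 0, so both x2 = 1 and t7 = 1.
t7 = x5 AND t6 must be 1, so both x5 = 1 and t6 = 1.
t6 = t5 NOR x4 must be 1, so both t5 = 0 and x4 = 0.
Every assignment with t8 = 0 has x4 = 0; there are 12 such assignment(s).

0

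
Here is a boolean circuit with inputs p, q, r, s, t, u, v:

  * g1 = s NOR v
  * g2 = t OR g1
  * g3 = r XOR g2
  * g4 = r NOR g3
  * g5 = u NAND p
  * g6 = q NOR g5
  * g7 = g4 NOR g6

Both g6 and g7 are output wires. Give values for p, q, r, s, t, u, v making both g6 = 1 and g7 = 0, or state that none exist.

Check with p=1, q=0, r=0, s=1, t=0, u=1, v=0:
g1 = s NOR v = 1 NOR 0 = 0
g2 = t OR g1 = 0 OR 0 = 0
g3 = r XOR g2 = 0 XOR 0 = 0
g4 = r NOR g3 = 0 NOR 0 = 1
g5 = u NAND p = 1 NAND 1 = 0
g6 = q NOR g5 = 0 NOR 0 = 1
g7 = g4 NOR g6 = 1 NOR 1 = 0
So g6 = 1 and g7 = 0.

p=1, q=0, r=0, s=1, t=0, u=1, v=0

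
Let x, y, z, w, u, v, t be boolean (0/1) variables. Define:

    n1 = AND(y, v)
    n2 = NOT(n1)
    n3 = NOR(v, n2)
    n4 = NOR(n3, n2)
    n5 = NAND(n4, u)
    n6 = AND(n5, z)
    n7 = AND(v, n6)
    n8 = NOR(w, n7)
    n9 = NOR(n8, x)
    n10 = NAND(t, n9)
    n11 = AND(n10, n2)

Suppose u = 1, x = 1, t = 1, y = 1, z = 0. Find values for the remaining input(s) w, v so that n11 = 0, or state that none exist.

w=1 v=1

Check with u = 1, x = 1, t = 1, y = 1, z = 0 and w=1, v=1:
n1 = AND(y, v) = AND(1, 1) = 1
n2 = NOT(n1) = NOT 1 = 0
n3 = NOR(v, n2) = NOR(1, 0) = 0
n4 = NOR(n3, n2) = NOR(0, 0) = 1
n5 = NAND(n4, u) = NAND(1, 1) = 0
n6 = AND(n5, z) = AND(0, 0) = 0
n7 = AND(v, n6) = AND(1, 0) = 0
n8 = NOR(w, n7) = NOR(1, 0) = 0
n9 = NOR(n8, x) = NOR(0, 1) = 0
n10 = NAND(t, n9) = NAND(1, 0) = 1
n11 = AND(n10, n2) = AND(1, 0) = 0
So n11 = 0.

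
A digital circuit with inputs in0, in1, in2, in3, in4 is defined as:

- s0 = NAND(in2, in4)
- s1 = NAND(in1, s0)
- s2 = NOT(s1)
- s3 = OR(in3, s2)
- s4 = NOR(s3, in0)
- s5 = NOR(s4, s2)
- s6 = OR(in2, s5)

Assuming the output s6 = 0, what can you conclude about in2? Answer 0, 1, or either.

0

s6 = OR(in2, s5) must be 0, so both in2 = 0 and s5 = 0.
Every assignment with s6 = 0 has in2 = 0; there are 10 such assignment(s).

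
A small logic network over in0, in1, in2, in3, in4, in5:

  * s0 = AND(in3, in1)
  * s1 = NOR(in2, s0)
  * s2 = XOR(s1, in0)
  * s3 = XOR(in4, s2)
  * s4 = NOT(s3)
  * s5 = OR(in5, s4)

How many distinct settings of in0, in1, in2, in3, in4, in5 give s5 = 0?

s5 = OR(in5, s4) must be 0, so both in5 = 0 and s4 = 0.
s4 = NOT(s3) must be 0, so s3 = 1.
s3 = XOR(in4, s2) must be 1, so in4 and s2 differ.
Enumerating the 64 input combinations, 16 give s5 = 0 and 48 give s5 = 1.

16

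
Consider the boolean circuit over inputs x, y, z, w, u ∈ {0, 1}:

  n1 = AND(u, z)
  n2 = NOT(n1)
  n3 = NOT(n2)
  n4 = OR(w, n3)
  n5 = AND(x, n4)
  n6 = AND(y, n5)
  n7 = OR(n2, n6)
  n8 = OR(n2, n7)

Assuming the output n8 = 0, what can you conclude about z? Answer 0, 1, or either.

n8 = OR(n2, n7) must be 0, so both n2 = 0 and n7 = 0.
n2 = NOT(n1) must be 0, so n1 = 1.
Every assignment with n8 = 0 has z = 1; there are 6 such assignment(s).

1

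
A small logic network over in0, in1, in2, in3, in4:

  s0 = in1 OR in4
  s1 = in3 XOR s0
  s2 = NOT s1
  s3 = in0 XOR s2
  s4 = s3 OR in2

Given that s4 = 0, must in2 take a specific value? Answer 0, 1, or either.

s4 = s3 OR in2 must be 0, so both s3 = 0 and in2 = 0.
Every assignment with s4 = 0 has in2 = 0; there are 8 such assignment(s).

0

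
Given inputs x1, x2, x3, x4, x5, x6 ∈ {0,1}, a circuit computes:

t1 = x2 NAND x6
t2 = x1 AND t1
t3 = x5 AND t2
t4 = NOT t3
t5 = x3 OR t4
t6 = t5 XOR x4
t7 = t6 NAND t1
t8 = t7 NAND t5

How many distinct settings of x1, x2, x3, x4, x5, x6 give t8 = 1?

27

t8 = t7 NAND t5 must be 1, so at least one of t7, t5 is 0.
Enumerating the 64 input combinations, 27 give t8 = 1 and 37 give t8 = 0.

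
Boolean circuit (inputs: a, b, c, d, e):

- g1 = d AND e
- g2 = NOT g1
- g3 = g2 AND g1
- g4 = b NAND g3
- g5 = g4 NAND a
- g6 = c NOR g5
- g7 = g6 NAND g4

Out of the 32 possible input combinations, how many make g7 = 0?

8

g7 = g6 NAND g4 must be 0, so both g6 = 1 and g4 = 1.
g6 = c NOR g5 must be 1, so both c = 0 and g5 = 0.
Enumerating the 32 input combinations, 8 give g7 = 0 and 24 give g7 = 1.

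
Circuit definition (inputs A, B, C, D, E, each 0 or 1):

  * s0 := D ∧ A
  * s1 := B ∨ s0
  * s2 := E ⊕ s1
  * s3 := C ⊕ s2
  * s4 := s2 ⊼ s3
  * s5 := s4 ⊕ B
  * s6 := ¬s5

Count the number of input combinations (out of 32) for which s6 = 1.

16

s6 = ¬s5 must be 1, so s5 = 0.
Enumerating the 32 input combinations, 16 give s6 = 1 and 16 give s6 = 0.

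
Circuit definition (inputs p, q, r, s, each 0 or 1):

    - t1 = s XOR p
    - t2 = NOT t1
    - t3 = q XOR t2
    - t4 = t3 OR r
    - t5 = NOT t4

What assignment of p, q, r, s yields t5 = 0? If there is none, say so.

p=1, q=1, r=0, s=0

t5 = NOT t4 must be 0, so t4 = 1.
t4 = t3 OR r must be 1, so at least one of t3, r is 1.
Check with p=1, q=1, r=0, s=0:
t1 = s XOR p = 0 XOR 1 = 1
t2 = NOT t1 = NOT 1 = 0
t3 = q XOR t2 = 1 XOR 0 = 1
t4 = t3 OR r = 1 OR 0 = 1
t5 = NOT t4 = NOT 1 = 0
So t5 = 0 as required.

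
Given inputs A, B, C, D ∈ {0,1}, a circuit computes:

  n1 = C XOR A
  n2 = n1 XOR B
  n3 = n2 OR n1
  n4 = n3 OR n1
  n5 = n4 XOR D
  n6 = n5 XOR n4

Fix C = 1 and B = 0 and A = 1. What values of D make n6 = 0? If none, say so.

Check with C = 1 and B = 0 and A = 1 and D=0:
n1 = C XOR A = 1 XOR 1 = 0
n2 = n1 XOR B = 0 XOR 0 = 0
n3 = n2 OR n1 = 0 OR 0 = 0
n4 = n3 OR n1 = 0 OR 0 = 0
n5 = n4 XOR D = 0 XOR 0 = 0
n6 = n5 XOR n4 = 0 XOR 0 = 0
So n6 = 0.

D=0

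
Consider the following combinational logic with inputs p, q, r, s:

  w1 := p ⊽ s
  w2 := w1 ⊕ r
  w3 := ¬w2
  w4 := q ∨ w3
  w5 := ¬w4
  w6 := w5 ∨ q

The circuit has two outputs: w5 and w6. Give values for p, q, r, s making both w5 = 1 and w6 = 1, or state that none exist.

Check with p=0, q=0, r=1, s=1:
w1 = p ⊽ s = 0 ⊽ 1 = 0
w2 = w1 ⊕ r = 0 ⊕ 1 = 1
w3 = ¬w2 = ¬1 = 0
w4 = q ∨ w3 = 0 ∨ 0 = 0
w5 = ¬w4 = ¬0 = 1
w6 = w5 ∨ q = 1 ∨ 0 = 1
So w5 = 1 and w6 = 1.

p=0, q=0, r=1, s=1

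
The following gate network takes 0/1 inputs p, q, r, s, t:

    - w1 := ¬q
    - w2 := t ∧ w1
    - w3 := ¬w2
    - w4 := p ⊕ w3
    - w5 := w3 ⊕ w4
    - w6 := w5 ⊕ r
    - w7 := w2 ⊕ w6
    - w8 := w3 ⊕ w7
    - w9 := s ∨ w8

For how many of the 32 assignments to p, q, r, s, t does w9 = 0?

8

w9 = s ∨ w8 must be 0, so both s = 0 and w8 = 0.
Enumerating the 32 input combinations, 8 give w9 = 0 and 24 give w9 = 1.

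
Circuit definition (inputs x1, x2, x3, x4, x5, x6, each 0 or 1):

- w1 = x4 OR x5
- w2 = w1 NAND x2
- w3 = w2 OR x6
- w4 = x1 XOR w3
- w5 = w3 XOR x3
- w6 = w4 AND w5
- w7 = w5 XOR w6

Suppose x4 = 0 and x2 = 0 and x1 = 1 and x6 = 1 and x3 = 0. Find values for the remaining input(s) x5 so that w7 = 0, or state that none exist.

With x4 = 0 and x2 = 0 and x1 = 1 and x6 = 1 and x3 = 0 fixed, none of the 2 settings of x5 give w7 = 0.
For example, with x5=1:
w1 = x4 OR x5 = 0 OR 1 = 1
w2 = w1 NAND x2 = 1 NAND 0 = 1
w3 = w2 OR x6 = 1 OR 1 = 1
w4 = x1 XOR w3 = 1 XOR 1 = 0
w5 = w3 XOR x3 = 1 XOR 0 = 1
w6 = w4 AND w5 = 0 AND 1 = 0
w7 = w5 XOR w6 = 1 XOR 0 = 1
giving w7 = 1 ≠ 0.

no solution exists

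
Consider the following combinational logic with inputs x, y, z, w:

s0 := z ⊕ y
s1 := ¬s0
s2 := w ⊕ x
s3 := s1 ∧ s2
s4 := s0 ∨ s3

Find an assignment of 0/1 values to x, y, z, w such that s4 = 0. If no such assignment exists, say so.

x=0, y=1, z=1, w=0

s4 = s0 ∨ s3 must be 0, so both s0 = 0 and s3 = 0.
s0 = z ⊕ y must be 0, so z and y are equal.
s3 = s1 ∧ s2 must be 0, so at least one of s1, s2 is 0.
Check with x=0, y=1, z=1, w=0:
s0 = z ⊕ y = 1 ⊕ 1 = 0
s1 = ¬s0 = ¬0 = 1
s2 = w ⊕ x = 0 ⊕ 0 = 0
s3 = s1 ∧ s2 = 1 ∧ 0 = 0
s4 = s0 ∨ s3 = 0 ∨ 0 = 0
So s4 = 0 as required.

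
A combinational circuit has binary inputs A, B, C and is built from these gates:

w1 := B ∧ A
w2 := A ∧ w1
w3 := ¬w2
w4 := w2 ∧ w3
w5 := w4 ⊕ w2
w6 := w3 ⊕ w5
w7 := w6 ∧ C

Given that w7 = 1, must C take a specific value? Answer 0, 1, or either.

1

w7 = w6 ∧ C must be 1, so both w6 = 1 and C = 1.
w6 = w3 ⊕ w5 must be 1, so w3 and w5 differ.
Every assignment with w7 = 1 has C = 1; there are 4 such assignment(s).
  A=0, B=0, C=1
  A=0, B=1, C=1
  A=1, B=0, C=1
  A=1, B=1, C=1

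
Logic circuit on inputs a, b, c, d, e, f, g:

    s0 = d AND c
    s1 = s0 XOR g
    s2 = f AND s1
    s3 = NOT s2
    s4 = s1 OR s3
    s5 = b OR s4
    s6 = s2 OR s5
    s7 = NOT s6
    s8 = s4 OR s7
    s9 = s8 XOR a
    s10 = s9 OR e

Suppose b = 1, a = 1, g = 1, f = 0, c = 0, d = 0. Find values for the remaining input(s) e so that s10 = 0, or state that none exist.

s10 = s9 OR e must be 0, so both s9 = 0 and e = 0.
s9 = s8 XOR a must be 0, so s8 and a are equal.
Check with b = 1, a = 1, g = 1, f = 0, c = 0, d = 0 and e=0:
s0 = d AND c = 0 AND 0 = 0
s1 = s0 XOR g = 0 XOR 1 = 1
s2 = f AND s1 = 0 AND 1 = 0
s3 = NOT s2 = NOT 0 = 1
s4 = s1 OR s3 = 1 OR 1 = 1
s5 = b OR s4 = 1 OR 1 = 1
s6 = s2 OR s5 = 0 OR 1 = 1
s7 = NOT s6 = NOT 1 = 0
s8 = s4 OR s7 = 1 OR 0 = 1
s9 = s8 XOR a = 1 XOR 1 = 0
s10 = s9 OR e = 0 OR 0 = 0
So s10 = 0.

e=0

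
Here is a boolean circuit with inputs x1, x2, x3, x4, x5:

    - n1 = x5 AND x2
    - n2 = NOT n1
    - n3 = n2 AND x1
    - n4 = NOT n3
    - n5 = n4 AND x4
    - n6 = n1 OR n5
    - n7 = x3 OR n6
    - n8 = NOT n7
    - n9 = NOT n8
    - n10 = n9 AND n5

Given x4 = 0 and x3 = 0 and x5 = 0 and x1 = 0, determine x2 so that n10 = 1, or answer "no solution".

With x4 = 0 and x3 = 0 and x5 = 0 and x1 = 0 fixed, none of the 2 settings of x2 give n10 = 1.
For example, with x2=0:
n1 = x5 AND x2 = 0 AND 0 = 0
n2 = NOT n1 = NOT 0 = 1
n3 = n2 AND x1 = 1 AND 0 = 0
n4 = NOT n3 = NOT 0 = 1
n5 = n4 AND x4 = 1 AND 0 = 0
n6 = n1 OR n5 = 0 OR 0 = 0
n7 = x3 OR n6 = 0 OR 0 = 0
n8 = NOT n7 = NOT 0 = 1
n9 = NOT n8 = NOT 1 = 0
n10 = n9 AND n5 = 0 AND 0 = 0
giving n10 = 0 ≠ 1.

no solution exists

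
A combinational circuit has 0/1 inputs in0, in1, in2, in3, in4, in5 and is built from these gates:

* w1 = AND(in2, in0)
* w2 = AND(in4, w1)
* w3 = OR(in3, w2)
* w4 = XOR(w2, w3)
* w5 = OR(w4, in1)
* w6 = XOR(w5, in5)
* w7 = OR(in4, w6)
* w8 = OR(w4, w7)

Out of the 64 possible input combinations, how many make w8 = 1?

56

w8 = OR(w4, w7) must be 1, so at least one of w4, w7 is 1.
Enumerating the 64 input combinations, 56 give w8 = 1 and 8 give w8 = 0.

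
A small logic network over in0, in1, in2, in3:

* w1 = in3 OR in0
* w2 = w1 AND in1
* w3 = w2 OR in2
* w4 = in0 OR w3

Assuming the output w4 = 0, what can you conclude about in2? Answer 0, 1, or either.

w4 = in0 OR w3 must be 0, so both in0 = 0 and w3 = 0.
w3 = w2 OR in2 must be 0, so both w2 = 0 and in2 = 0.
w2 = w1 AND in1 must be 0, so at least one of w1, in1 is 0.
Every assignment with w4 = 0 has in2 = 0; there are 3 such assignment(s).
  in0=0, in1=0, in2=0, in3=0
  in0=0, in1=0, in2=0, in3=1
  in0=0, in1=1, in2=0, in3=0

0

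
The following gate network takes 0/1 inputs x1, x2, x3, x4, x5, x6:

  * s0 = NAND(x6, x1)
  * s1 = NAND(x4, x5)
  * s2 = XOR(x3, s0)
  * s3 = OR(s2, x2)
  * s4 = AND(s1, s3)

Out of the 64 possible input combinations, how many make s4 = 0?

28

s4 = AND(s1, s3) must be 0, so at least one of s1, s3 is 0.
Enumerating the 64 input combinations, 28 give s4 = 0 and 36 give s4 = 1.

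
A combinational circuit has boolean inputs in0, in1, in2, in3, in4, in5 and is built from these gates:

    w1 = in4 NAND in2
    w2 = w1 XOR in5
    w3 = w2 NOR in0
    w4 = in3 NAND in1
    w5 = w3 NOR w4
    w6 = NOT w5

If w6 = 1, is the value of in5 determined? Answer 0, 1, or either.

either

Both values of in5 occur among assignments with w6 = 1:
  in5=0: in0=0, in1=0, in2=0, in3=0, in4=0, in5=0
  in5=1: in0=0, in1=0, in2=0, in3=0, in4=0, in5=1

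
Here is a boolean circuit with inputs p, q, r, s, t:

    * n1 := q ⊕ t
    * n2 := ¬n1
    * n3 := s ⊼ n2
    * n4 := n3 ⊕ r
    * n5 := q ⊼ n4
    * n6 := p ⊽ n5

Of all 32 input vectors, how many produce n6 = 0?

n6 = p ⊽ n5 must be 0, so at least one of p, n5 is 1.
Enumerating the 32 input combinations, 28 give n6 = 0 and 4 give n6 = 1.

28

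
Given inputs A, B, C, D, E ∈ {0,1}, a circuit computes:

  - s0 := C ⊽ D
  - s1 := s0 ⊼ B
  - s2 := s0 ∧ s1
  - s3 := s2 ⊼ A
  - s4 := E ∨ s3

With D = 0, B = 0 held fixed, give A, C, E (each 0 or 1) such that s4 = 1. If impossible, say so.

A=0, C=1, E=1

Check with D = 0, B = 0 and A=0, C=1, E=1:
s0 = C ⊽ D = 1 ⊽ 0 = 0
s1 = s0 ⊼ B = 0 ⊼ 0 = 1
s2 = s0 ∧ s1 = 0 ∧ 1 = 0
s3 = s2 ⊼ A = 0 ⊼ 0 = 1
s4 = E ∨ s3 = 1 ∨ 1 = 1
So s4 = 1.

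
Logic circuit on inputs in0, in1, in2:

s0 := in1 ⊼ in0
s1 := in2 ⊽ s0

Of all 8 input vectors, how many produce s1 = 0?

s1 = in2 ⊽ s0 must be 0, so at least one of in2, s0 is 1.
Enumerating the 8 input combinations, 7 give s1 = 0 and 1 give s1 = 1.

7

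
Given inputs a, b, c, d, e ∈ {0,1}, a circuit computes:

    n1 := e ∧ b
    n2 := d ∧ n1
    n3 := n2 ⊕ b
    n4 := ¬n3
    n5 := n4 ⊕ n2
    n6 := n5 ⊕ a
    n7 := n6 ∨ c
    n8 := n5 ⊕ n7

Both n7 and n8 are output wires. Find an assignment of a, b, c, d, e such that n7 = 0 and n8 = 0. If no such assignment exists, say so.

a=0, b=1, c=0, d=1, e=0

Check with a=0, b=1, c=0, d=1, e=0:
n1 = e ∧ b = 0 ∧ 1 = 0
n2 = d ∧ n1 = 1 ∧ 0 = 0
n3 = n2 ⊕ b = 0 ⊕ 1 = 1
n4 = ¬n3 = ¬1 = 0
n5 = n4 ⊕ n2 = 0 ⊕ 0 = 0
n6 = n5 ⊕ a = 0 ⊕ 0 = 0
n7 = n6 ∨ c = 0 ∨ 0 = 0
n8 = n5 ⊕ n7 = 0 ⊕ 0 = 0
So n7 = 0 and n8 = 0.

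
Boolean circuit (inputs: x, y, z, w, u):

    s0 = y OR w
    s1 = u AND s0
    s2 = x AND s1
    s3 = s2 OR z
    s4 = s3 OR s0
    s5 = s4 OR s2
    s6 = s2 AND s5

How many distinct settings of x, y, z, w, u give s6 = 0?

26

s6 = s2 AND s5 must be 0, so at least one of s2, s5 is 0.
Enumerating the 32 input combinations, 26 give s6 = 0 and 6 give s6 = 1.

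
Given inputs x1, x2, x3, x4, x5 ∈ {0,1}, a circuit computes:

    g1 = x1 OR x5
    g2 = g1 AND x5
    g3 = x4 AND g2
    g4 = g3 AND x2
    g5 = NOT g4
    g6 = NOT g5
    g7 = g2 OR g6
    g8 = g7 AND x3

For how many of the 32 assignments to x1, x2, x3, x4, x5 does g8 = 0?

24

g8 = g7 AND x3 must be 0, so at least one of g7, x3 is 0.
Enumerating the 32 input combinations, 24 give g8 = 0 and 8 give g8 = 1.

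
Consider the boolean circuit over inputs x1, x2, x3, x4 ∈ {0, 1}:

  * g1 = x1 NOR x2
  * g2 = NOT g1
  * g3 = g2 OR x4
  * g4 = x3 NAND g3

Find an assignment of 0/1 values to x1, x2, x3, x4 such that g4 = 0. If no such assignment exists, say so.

g4 = x3 NAND g3 must be 0, so both x3 = 1 and g3 = 1.
g3 = g2 OR x4 must be 1, so at least one of g2, x4 is 1.
Check with x1=1, x2=1, x3=1, x4=0:
g1 = x1 NOR x2 = 1 NOR 1 = 0
g2 = NOT g1 = NOT 0 = 1
g3 = g2 OR x4 = 1 OR 0 = 1
g4 = x3 NAND g3 = 1 NAND 1 = 0
So g4 = 0 as required.

x1=1, x2=1, x3=1, x4=0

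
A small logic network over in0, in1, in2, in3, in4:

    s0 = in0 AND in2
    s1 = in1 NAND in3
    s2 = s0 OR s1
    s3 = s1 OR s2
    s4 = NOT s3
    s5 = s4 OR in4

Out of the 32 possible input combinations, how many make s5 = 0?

s5 = s4 OR in4 must be 0, so both s4 = 0 and in4 = 0.
Enumerating the 32 input combinations, 13 give s5 = 0 and 19 give s5 = 1.

13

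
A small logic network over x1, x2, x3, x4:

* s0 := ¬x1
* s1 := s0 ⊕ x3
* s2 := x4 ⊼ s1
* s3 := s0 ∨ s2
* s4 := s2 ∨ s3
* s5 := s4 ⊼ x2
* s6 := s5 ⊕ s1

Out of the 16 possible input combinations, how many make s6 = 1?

s6 = s5 ⊕ s1 must be 1, so s5 and s1 differ.
Enumerating the 16 input combinations, 7 give s6 = 1 and 9 give s6 = 0.

7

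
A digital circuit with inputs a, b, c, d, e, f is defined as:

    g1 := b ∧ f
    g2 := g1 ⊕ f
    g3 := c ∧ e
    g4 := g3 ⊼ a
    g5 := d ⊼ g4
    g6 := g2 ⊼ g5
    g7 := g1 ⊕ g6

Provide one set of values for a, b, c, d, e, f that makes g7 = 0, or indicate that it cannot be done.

g7 = g1 ⊕ g6 must be 0, so g1 and g6 are equal.
Check with a=1, b=0, c=1, d=1, e=1, f=1:
g1 = b ∧ f = 0 ∧ 1 = 0
g2 = g1 ⊕ f = 0 ⊕ 1 = 1
g3 = c ∧ e = 1 ∧ 1 = 1
g4 = g3 ⊼ a = 1 ⊼ 1 = 0
g5 = d ⊼ g4 = 1 ⊼ 0 = 1
g6 = g2 ⊼ g5 = 1 ⊼ 1 = 0
g7 = g1 ⊕ g6 = 0 ⊕ 0 = 0
So g7 = 0 as required.

a=1, b=0, c=1, d=1, e=1, f=1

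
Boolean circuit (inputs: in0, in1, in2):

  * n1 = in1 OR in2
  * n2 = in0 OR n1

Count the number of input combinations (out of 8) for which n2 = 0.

n2 = in0 OR n1 must be 0, so both in0 = 0 and n1 = 0.
Enumerating the 8 input combinations, 1 give n2 = 0 and 7 give n2 = 1.

1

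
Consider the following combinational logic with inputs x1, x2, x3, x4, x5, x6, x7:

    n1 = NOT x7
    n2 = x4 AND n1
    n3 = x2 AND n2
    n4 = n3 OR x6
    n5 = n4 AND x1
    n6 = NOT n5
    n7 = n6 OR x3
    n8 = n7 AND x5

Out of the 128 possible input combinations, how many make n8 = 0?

n8 = n7 AND x5 must be 0, so at least one of n7, x5 is 0.
Enumerating the 128 input combinations, 73 give n8 = 0 and 55 give n8 = 1.

73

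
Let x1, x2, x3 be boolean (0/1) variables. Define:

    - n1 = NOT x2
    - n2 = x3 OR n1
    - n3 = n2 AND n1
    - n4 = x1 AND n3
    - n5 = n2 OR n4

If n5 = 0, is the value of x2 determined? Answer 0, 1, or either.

1

n5 = n2 OR n4 must be 0, so both n2 = 0 and n4 = 0.
n2 = x3 OR n1 must be 0, so both x3 = 0 and n1 = 0.
n4 = x1 AND n3 must be 0, so at least one of x1, n3 is 0.
Every assignment with n5 = 0 has x2 = 1; there are 2 such assignment(s).
  x1=0, x2=1, x3=0
  x1=1, x2=1, x3=0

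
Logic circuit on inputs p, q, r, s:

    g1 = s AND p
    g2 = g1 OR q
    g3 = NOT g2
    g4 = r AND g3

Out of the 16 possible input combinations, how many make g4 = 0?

13

g4 = r AND g3 must be 0, so at least one of r, g3 is 0.
Enumerating the 16 input combinations, 13 give g4 = 0 and 3 give g4 = 1.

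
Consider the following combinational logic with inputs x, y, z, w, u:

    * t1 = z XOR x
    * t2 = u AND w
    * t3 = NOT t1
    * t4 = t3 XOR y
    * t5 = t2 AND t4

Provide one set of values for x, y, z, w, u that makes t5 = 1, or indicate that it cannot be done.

t5 = t2 AND t4 must be 1, so both t2 = 1 and t4 = 1.
Check with x=0 y=0 z=0 w=1 u=1:
t1 = z XOR x = 0 XOR 0 = 0
t2 = u AND w = 1 AND 1 = 1
t3 = NOT t1 = NOT 0 = 1
t4 = t3 XOR y = 1 XOR 0 = 1
t5 = t2 AND t4 = 1 AND 1 = 1
So t5 = 1 as required.

x=0 y=0 z=0 w=1 u=1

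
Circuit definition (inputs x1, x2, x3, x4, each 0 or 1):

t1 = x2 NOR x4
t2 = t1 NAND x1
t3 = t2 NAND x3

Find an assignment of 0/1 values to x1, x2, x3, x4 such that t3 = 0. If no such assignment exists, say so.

x1=0, x2=0, x3=1, x4=1

t3 = t2 NAND x3 must be 0, so both t2 = 1 and x3 = 1.
t2 = t1 NAND x1 must be 1, so at least one of t1, x1 is 0.
Check with x1=0, x2=0, x3=1, x4=1:
t1 = x2 NOR x4 = 0 NOR 1 = 0
t2 = t1 NAND x1 = 0 NAND 0 = 1
t3 = t2 NAND x3 = 1 NAND 1 = 0
So t3 = 0 as required.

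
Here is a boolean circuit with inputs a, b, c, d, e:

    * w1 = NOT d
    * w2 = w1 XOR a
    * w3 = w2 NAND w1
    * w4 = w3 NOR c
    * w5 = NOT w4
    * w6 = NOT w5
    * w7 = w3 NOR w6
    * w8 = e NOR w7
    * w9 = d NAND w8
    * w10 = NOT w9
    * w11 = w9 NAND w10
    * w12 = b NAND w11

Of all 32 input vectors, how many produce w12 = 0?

16

w12 = b NAND w11 must be 0, so both b = 1 and w11 = 1.
w11 = w9 NAND w10 must be 1, so at least one of w9, w10 is 0.
Enumerating the 32 input combinations, 16 give w12 = 0 and 16 give w12 = 1.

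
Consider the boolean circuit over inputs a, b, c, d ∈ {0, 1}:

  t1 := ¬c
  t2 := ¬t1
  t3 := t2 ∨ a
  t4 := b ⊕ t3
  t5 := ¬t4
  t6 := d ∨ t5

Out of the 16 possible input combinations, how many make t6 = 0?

4

t6 = d ∨ t5 must be 0, so both d = 0 and t5 = 0.
t5 = ¬t4 must be 0, so t4 = 1.
Satisfying assignments:
  a=0, b=0, c=1, d=0
  a=0, b=1, c=0, d=0
  a=1, b=0, c=0, d=0
  a=1, b=0, c=1, d=0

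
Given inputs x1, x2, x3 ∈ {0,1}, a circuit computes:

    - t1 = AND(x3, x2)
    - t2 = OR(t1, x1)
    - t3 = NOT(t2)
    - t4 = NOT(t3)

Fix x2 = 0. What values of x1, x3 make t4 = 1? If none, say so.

x1=1, x3=1

t4 = NOT(t3) must be 1, so t3 = 0.
t3 = NOT(t2) must be 0, so t2 = 1.
Check with x2 = 0 and x1=1, x3=1:
t1 = AND(x3, x2) = AND(1, 0) = 0
t2 = OR(t1, x1) = OR(0, 1) = 1
t3 = NOT(t2) = NOT 1 = 0
t4 = NOT(t3) = NOT 0 = 1
So t4 = 1.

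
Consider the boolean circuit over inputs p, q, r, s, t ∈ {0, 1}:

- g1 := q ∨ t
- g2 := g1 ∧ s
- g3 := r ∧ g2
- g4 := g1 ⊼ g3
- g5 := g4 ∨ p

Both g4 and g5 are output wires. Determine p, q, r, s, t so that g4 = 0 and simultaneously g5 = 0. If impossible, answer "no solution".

Check with p=0, q=1, r=1, s=1, t=1:
g1 = q ∨ t = 1 ∨ 1 = 1
g2 = g1 ∧ s = 1 ∧ 1 = 1
g3 = r ∧ g2 = 1 ∧ 1 = 1
g4 = g1 ⊼ g3 = 1 ⊼ 1 = 0
g5 = g4 ∨ p = 0 ∨ 0 = 0
So g4 = 0 and g5 = 0.

p=0, q=1, r=1, s=1, t=1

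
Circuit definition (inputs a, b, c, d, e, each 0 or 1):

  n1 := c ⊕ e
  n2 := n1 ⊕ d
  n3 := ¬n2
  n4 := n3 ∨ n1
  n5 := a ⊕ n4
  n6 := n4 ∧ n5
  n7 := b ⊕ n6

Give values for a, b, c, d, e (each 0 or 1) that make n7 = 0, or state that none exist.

a=1, b=0, c=0, d=1, e=1

n7 = b ⊕ n6 must be 0, so b and n6 are equal.
Check with a=1, b=0, c=0, d=1, e=1:
n1 = c ⊕ e = 0 ⊕ 1 = 1
n2 = n1 ⊕ d = 1 ⊕ 1 = 0
n3 = ¬n2 = ¬0 = 1
n4 = n3 ∨ n1 = 1 ∨ 1 = 1
n5 = a ⊕ n4 = 1 ⊕ 1 = 0
n6 = n4 ∧ n5 = 1 ∧ 0 = 0
n7 = b ⊕ n6 = 0 ⊕ 0 = 0
So n7 = 0 as required.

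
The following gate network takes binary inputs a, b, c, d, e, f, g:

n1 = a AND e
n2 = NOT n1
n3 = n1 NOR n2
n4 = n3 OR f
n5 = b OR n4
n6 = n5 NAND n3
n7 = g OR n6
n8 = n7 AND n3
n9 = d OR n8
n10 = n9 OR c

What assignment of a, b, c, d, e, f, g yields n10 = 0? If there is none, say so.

n10 = n9 OR c must be 0, so both n9 = 0 and c = 0.
Check with a=0 b=1 c=0 d=0 e=0 f=1 g=1:
n1 = a AND e = 0 AND 0 = 0
n2 = NOT n1 = NOT 0 = 1
n3 = n1 NOR n2 = 0 NOR 1 = 0
n4 = n3 OR f = 0 OR 1 = 1
n5 = b OR n4 = 1 OR 1 = 1
n6 = n5 NAND n3 = 1 NAND 0 = 1
n7 = g OR n6 = 1 OR 1 = 1
n8 = n7 AND n3 = 1 AND 0 = 0
n9 = d OR n8 = 0 OR 0 = 0
n10 = n9 OR c = 0 OR 0 = 0
So n10 = 0 as required.

a=0 b=1 c=0 d=0 e=0 f=1 g=1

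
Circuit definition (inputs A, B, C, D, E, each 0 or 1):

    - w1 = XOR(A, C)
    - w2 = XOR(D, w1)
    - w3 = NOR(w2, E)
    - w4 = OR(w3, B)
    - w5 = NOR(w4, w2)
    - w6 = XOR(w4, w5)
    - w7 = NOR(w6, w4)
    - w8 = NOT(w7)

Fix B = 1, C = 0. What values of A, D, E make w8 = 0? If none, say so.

With B = 1, C = 0 fixed, none of the 8 settings of A, D, E give w8 = 0.
For example, with A=1, D=0, E=0:
w1 = XOR(A, C) = XOR(1, 0) = 1
w2 = XOR(D, w1) = XOR(0, 1) = 1
w3 = NOR(w2, E) = NOR(1, 0) = 0
w4 = OR(w3, B) = OR(0, 1) = 1
w5 = NOR(w4, w2) = NOR(1, 1) = 0
w6 = XOR(w4, w5) = XOR(1, 0) = 1
w7 = NOR(w6, w4) = NOR(1, 1) = 0
w8 = NOT(w7) = NOT 0 = 1
giving w8 = 1 ≠ 0.

no solution exists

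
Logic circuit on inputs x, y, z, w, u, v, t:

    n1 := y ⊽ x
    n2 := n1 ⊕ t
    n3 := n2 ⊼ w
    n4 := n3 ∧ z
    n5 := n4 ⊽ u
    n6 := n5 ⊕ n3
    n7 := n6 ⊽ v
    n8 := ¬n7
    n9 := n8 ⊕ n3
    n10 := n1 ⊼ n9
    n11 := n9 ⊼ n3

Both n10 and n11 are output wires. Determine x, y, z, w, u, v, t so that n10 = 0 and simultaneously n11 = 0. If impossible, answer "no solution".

x=0 y=0 z=0 w=1 u=0 v=0 t=1

Check with x=0 y=0 z=0 w=1 u=0 v=0 t=1:
n1 = y ⊽ x = 0 ⊽ 0 = 1
n2 = n1 ⊕ t = 1 ⊕ 1 = 0
n3 = n2 ⊼ w = 0 ⊼ 1 = 1
n4 = n3 ∧ z = 1 ∧ 0 = 0
n5 = n4 ⊽ u = 0 ⊽ 0 = 1
n6 = n5 ⊕ n3 = 1 ⊕ 1 = 0
n7 = n6 ⊽ v = 0 ⊽ 0 = 1
n8 = ¬n7 = ¬1 = 0
n9 = n8 ⊕ n3 = 0 ⊕ 1 = 1
n10 = n1 ⊼ n9 = 1 ⊼ 1 = 0
n11 = n9 ⊼ n3 = 1 ⊼ 1 = 0
So n10 = 0 and n11 = 0.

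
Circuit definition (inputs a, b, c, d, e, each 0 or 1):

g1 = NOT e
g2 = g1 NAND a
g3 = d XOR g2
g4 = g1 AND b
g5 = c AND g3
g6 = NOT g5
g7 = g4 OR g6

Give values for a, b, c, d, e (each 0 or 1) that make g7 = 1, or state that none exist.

a=1, b=0, c=1, d=1, e=1

Check with a=1, b=0, c=1, d=1, e=1:
g1 = NOT e = NOT 1 = 0
g2 = g1 NAND a = 0 NAND 1 = 1
g3 = d XOR g2 = 1 XOR 1 = 0
g4 = g1 AND b = 0 AND 0 = 0
g5 = c AND g3 = 1 AND 0 = 0
g6 = NOT g5 = NOT 0 = 1
g7 = g4 OR g6 = 0 OR 1 = 1
So g7 = 1 as required.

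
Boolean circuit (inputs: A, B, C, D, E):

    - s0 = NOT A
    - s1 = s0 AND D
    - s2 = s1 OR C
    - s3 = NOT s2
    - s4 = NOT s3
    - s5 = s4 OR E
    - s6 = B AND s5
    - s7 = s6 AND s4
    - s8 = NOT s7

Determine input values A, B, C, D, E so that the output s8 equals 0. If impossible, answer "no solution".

A=0, B=1, C=1, D=1, E=0

s8 = NOT s7 must be 0, so s7 = 1.
Check with A=0, B=1, C=1, D=1, E=0:
s0 = NOT A = NOT 0 = 1
s1 = s0 AND D = 1 AND 1 = 1
s2 = s1 OR C = 1 OR 1 = 1
s3 = NOT s2 = NOT 1 = 0
s4 = NOT s3 = NOT 0 = 1
s5 = s4 OR E = 1 OR 0 = 1
s6 = B AND s5 = 1 AND 1 = 1
s7 = s6 AND s4 = 1 AND 1 = 1
s8 = NOT s7 = NOT 1 = 0
So s8 = 0 as required.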